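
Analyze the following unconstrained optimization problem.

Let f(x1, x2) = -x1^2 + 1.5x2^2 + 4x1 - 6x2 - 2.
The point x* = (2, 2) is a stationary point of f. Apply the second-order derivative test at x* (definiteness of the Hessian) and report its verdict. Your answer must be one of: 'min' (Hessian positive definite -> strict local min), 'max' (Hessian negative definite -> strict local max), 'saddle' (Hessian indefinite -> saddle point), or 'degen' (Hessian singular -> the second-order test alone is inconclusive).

Compute the Hessian H = grad^2 f:
  H = [[-2, 0], [0, 3]]
Verify stationarity: grad f(x*) = H x* + g = (0, 0).
Eigenvalues of H: -2, 3.
Eigenvalues have mixed signs, so H is indefinite -> x* is a saddle point.

saddle


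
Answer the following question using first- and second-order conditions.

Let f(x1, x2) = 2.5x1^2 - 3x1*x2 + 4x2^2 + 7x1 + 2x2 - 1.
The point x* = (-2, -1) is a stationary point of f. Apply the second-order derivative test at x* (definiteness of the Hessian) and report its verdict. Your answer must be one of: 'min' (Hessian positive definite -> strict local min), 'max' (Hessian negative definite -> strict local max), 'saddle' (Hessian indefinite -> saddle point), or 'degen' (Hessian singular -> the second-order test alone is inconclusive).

Compute the Hessian H = grad^2 f:
  H = [[5, -3], [-3, 8]]
Verify stationarity: grad f(x*) = H x* + g = (0, 0).
Eigenvalues of H: 3.1459, 9.8541.
Both eigenvalues > 0, so H is positive definite -> x* is a strict local min.

min


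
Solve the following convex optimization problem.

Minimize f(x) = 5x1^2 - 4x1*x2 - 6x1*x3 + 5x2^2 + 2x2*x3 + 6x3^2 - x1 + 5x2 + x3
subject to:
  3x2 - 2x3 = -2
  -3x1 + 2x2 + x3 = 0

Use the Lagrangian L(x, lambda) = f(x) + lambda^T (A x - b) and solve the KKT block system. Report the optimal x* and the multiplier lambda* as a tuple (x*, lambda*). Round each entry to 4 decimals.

Form the Lagrangian:
  L(x, lambda) = (1/2) x^T Q x + c^T x + lambda^T (A x - b)
Stationarity (grad_x L = 0): Q x + c + A^T lambda = 0.
Primal feasibility: A x = b.

This gives the KKT block system:
  [ Q   A^T ] [ x     ]   [-c ]
  [ A    0  ] [ lambda ] = [ b ]

Solving the linear system:
  x*      = (-0.4609, -0.6808, -0.0211)
  lambda* = (0.6152, -0.9197)
  f(x*)   = -0.8668

x* = (-0.4609, -0.6808, -0.0211), lambda* = (0.6152, -0.9197)


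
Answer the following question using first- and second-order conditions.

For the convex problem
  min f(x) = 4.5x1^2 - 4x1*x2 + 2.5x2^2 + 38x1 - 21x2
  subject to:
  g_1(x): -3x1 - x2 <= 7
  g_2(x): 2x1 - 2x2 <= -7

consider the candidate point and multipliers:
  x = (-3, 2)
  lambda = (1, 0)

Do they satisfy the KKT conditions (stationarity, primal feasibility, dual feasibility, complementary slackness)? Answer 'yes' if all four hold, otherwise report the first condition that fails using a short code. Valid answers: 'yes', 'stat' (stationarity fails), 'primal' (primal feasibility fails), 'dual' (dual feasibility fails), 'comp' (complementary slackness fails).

Gradient of f: grad f(x) = Q x + c = (3, 1)
Constraint values g_i(x) = a_i^T x - b_i:
  g_1((-3, 2)) = 0
  g_2((-3, 2)) = -3
Stationarity residual: grad f(x) + sum_i lambda_i a_i = (0, 0)
  -> stationarity OK
Primal feasibility (all g_i <= 0): OK
Dual feasibility (all lambda_i >= 0): OK
Complementary slackness (lambda_i * g_i(x) = 0 for all i): OK

Verdict: yes, KKT holds.

yes


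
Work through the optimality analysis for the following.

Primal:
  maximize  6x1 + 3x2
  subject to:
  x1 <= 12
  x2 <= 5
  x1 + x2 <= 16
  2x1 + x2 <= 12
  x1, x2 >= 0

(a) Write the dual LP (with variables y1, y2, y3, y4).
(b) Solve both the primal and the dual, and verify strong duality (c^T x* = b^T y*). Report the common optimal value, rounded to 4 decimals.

The standard primal-dual pair for 'max c^T x s.t. A x <= b, x >= 0' is:
  Dual:  min b^T y  s.t.  A^T y >= c,  y >= 0.

So the dual LP is:
  minimize  12y1 + 5y2 + 16y3 + 12y4
  subject to:
    y1 + y3 + 2y4 >= 6
    y2 + y3 + y4 >= 3
    y1, y2, y3, y4 >= 0

Solving the primal: x* = (6, 0).
  primal value c^T x* = 36.
Solving the dual: y* = (0, 0, 0, 3).
  dual value b^T y* = 36.
Strong duality: c^T x* = b^T y*. Confirmed.

36


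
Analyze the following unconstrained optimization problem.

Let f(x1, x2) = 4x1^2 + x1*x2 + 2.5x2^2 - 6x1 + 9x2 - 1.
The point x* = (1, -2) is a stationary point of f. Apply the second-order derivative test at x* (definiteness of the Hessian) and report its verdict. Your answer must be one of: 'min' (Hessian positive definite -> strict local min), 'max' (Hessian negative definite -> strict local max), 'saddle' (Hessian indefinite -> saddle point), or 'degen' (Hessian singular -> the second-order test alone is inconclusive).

Compute the Hessian H = grad^2 f:
  H = [[8, 1], [1, 5]]
Verify stationarity: grad f(x*) = H x* + g = (0, 0).
Eigenvalues of H: 4.6972, 8.3028.
Both eigenvalues > 0, so H is positive definite -> x* is a strict local min.

min


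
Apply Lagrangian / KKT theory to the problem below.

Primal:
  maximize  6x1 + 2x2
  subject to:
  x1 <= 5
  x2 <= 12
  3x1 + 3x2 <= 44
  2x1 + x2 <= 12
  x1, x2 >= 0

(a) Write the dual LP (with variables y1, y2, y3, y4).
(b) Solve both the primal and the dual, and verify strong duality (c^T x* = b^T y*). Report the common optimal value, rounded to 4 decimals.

The standard primal-dual pair for 'max c^T x s.t. A x <= b, x >= 0' is:
  Dual:  min b^T y  s.t.  A^T y >= c,  y >= 0.

So the dual LP is:
  minimize  5y1 + 12y2 + 44y3 + 12y4
  subject to:
    y1 + 3y3 + 2y4 >= 6
    y2 + 3y3 + y4 >= 2
    y1, y2, y3, y4 >= 0

Solving the primal: x* = (5, 2).
  primal value c^T x* = 34.
Solving the dual: y* = (2, 0, 0, 2).
  dual value b^T y* = 34.
Strong duality: c^T x* = b^T y*. Confirmed.

34


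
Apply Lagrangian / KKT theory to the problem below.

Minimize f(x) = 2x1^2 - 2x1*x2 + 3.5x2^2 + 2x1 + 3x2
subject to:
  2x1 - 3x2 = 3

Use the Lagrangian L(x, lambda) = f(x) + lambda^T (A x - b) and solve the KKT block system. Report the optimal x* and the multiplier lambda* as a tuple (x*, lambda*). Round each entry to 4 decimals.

Form the Lagrangian:
  L(x, lambda) = (1/2) x^T Q x + c^T x + lambda^T (A x - b)
Stationarity (grad_x L = 0): Q x + c + A^T lambda = 0.
Primal feasibility: A x = b.

This gives the KKT block system:
  [ Q   A^T ] [ x     ]   [-c ]
  [ A    0  ] [ lambda ] = [ b ]

Solving the linear system:
  x*      = (-0.3, -1.2)
  lambda* = (-1.6)
  f(x*)   = 0.3

x* = (-0.3, -1.2), lambda* = (-1.6)


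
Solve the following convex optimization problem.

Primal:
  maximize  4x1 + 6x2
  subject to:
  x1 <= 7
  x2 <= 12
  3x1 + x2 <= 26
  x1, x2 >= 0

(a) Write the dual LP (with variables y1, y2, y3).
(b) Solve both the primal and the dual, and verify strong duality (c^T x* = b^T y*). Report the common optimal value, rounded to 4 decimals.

The standard primal-dual pair for 'max c^T x s.t. A x <= b, x >= 0' is:
  Dual:  min b^T y  s.t.  A^T y >= c,  y >= 0.

So the dual LP is:
  minimize  7y1 + 12y2 + 26y3
  subject to:
    y1 + 3y3 >= 4
    y2 + y3 >= 6
    y1, y2, y3 >= 0

Solving the primal: x* = (4.6667, 12).
  primal value c^T x* = 90.6667.
Solving the dual: y* = (0, 4.6667, 1.3333).
  dual value b^T y* = 90.6667.
Strong duality: c^T x* = b^T y*. Confirmed.

90.6667


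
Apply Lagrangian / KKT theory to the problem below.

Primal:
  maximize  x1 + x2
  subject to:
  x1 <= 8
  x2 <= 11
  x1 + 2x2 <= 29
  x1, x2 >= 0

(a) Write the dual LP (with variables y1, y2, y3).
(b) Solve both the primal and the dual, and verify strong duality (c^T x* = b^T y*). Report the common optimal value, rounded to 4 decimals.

The standard primal-dual pair for 'max c^T x s.t. A x <= b, x >= 0' is:
  Dual:  min b^T y  s.t.  A^T y >= c,  y >= 0.

So the dual LP is:
  minimize  8y1 + 11y2 + 29y3
  subject to:
    y1 + y3 >= 1
    y2 + 2y3 >= 1
    y1, y2, y3 >= 0

Solving the primal: x* = (8, 10.5).
  primal value c^T x* = 18.5.
Solving the dual: y* = (0.5, 0, 0.5).
  dual value b^T y* = 18.5.
Strong duality: c^T x* = b^T y*. Confirmed.

18.5


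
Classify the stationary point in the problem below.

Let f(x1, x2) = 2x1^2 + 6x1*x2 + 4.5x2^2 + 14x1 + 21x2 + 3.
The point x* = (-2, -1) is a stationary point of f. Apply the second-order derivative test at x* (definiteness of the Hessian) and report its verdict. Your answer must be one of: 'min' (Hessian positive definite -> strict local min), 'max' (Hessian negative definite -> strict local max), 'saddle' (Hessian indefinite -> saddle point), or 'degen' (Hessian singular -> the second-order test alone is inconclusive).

Compute the Hessian H = grad^2 f:
  H = [[4, 6], [6, 9]]
Verify stationarity: grad f(x*) = H x* + g = (0, 0).
Eigenvalues of H: 0, 13.
H has a zero eigenvalue (singular; positive semidefinite but not definite), so H is neither positive definite, negative definite, nor indefinite. The second-order test alone is inconclusive -> degen.
(Indeed, f is constant along the null direction of H through x*, so x* is not a strict local extremum.)

degen


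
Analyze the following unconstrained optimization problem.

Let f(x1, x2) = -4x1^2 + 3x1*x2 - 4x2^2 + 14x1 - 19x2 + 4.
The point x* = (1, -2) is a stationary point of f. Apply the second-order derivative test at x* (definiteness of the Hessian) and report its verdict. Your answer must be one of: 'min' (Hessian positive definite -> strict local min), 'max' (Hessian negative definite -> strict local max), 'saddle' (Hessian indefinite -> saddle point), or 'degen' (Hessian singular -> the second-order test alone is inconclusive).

Compute the Hessian H = grad^2 f:
  H = [[-8, 3], [3, -8]]
Verify stationarity: grad f(x*) = H x* + g = (0, 0).
Eigenvalues of H: -11, -5.
Both eigenvalues < 0, so H is negative definite -> x* is a strict local max.

max


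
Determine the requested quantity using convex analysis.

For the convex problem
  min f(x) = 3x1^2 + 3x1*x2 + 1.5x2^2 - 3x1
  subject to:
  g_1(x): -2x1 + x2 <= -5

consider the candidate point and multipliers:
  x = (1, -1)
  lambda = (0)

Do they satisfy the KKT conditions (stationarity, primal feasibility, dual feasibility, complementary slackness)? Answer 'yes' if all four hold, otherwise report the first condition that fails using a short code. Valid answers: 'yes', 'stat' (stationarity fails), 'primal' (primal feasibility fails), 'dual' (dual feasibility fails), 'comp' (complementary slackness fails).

Gradient of f: grad f(x) = Q x + c = (0, 0)
Constraint values g_i(x) = a_i^T x - b_i:
  g_1((1, -1)) = 2
Stationarity residual: grad f(x) + sum_i lambda_i a_i = (0, 0)
  -> stationarity OK
Primal feasibility (all g_i <= 0): FAILS
Dual feasibility (all lambda_i >= 0): OK
Complementary slackness (lambda_i * g_i(x) = 0 for all i): OK

Verdict: the first failing condition is primal_feasibility -> primal.

primal


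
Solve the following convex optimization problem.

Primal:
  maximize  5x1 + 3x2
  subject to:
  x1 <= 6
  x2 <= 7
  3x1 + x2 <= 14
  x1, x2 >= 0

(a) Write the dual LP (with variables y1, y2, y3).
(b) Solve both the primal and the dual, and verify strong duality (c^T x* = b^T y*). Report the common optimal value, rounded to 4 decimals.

The standard primal-dual pair for 'max c^T x s.t. A x <= b, x >= 0' is:
  Dual:  min b^T y  s.t.  A^T y >= c,  y >= 0.

So the dual LP is:
  minimize  6y1 + 7y2 + 14y3
  subject to:
    y1 + 3y3 >= 5
    y2 + y3 >= 3
    y1, y2, y3 >= 0

Solving the primal: x* = (2.3333, 7).
  primal value c^T x* = 32.6667.
Solving the dual: y* = (0, 1.3333, 1.6667).
  dual value b^T y* = 32.6667.
Strong duality: c^T x* = b^T y*. Confirmed.

32.6667


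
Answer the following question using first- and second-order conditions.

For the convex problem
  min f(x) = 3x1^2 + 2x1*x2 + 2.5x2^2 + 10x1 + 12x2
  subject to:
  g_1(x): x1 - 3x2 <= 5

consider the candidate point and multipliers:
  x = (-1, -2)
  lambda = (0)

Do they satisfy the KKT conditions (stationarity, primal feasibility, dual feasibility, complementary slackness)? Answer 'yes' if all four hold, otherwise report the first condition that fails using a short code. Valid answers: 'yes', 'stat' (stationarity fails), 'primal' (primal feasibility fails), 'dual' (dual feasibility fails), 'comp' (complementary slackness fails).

Gradient of f: grad f(x) = Q x + c = (0, 0)
Constraint values g_i(x) = a_i^T x - b_i:
  g_1((-1, -2)) = 0
Stationarity residual: grad f(x) + sum_i lambda_i a_i = (0, 0)
  -> stationarity OK
Primal feasibility (all g_i <= 0): OK
Dual feasibility (all lambda_i >= 0): OK
Complementary slackness (lambda_i * g_i(x) = 0 for all i): OK

Verdict: yes, KKT holds.

yes


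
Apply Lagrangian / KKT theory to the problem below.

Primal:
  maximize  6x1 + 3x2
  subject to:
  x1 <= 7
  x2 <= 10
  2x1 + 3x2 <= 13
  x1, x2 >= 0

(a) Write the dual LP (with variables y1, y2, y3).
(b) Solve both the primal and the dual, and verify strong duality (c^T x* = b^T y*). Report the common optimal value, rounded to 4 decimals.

The standard primal-dual pair for 'max c^T x s.t. A x <= b, x >= 0' is:
  Dual:  min b^T y  s.t.  A^T y >= c,  y >= 0.

So the dual LP is:
  minimize  7y1 + 10y2 + 13y3
  subject to:
    y1 + 2y3 >= 6
    y2 + 3y3 >= 3
    y1, y2, y3 >= 0

Solving the primal: x* = (6.5, 0).
  primal value c^T x* = 39.
Solving the dual: y* = (0, 0, 3).
  dual value b^T y* = 39.
Strong duality: c^T x* = b^T y*. Confirmed.

39


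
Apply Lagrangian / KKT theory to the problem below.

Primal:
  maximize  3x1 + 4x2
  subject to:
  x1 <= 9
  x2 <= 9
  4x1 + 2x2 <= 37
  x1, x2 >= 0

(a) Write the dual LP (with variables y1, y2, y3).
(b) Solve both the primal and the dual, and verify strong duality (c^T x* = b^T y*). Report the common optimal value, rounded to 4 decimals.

The standard primal-dual pair for 'max c^T x s.t. A x <= b, x >= 0' is:
  Dual:  min b^T y  s.t.  A^T y >= c,  y >= 0.

So the dual LP is:
  minimize  9y1 + 9y2 + 37y3
  subject to:
    y1 + 4y3 >= 3
    y2 + 2y3 >= 4
    y1, y2, y3 >= 0

Solving the primal: x* = (4.75, 9).
  primal value c^T x* = 50.25.
Solving the dual: y* = (0, 2.5, 0.75).
  dual value b^T y* = 50.25.
Strong duality: c^T x* = b^T y*. Confirmed.

50.25


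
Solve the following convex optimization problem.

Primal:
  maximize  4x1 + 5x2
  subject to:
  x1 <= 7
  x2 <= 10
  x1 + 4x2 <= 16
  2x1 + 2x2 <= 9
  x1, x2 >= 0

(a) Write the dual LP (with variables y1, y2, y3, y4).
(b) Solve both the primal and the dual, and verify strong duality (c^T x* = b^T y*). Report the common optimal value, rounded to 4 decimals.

The standard primal-dual pair for 'max c^T x s.t. A x <= b, x >= 0' is:
  Dual:  min b^T y  s.t.  A^T y >= c,  y >= 0.

So the dual LP is:
  minimize  7y1 + 10y2 + 16y3 + 9y4
  subject to:
    y1 + y3 + 2y4 >= 4
    y2 + 4y3 + 2y4 >= 5
    y1, y2, y3, y4 >= 0

Solving the primal: x* = (0.6667, 3.8333).
  primal value c^T x* = 21.8333.
Solving the dual: y* = (0, 0, 0.3333, 1.8333).
  dual value b^T y* = 21.8333.
Strong duality: c^T x* = b^T y*. Confirmed.

21.8333


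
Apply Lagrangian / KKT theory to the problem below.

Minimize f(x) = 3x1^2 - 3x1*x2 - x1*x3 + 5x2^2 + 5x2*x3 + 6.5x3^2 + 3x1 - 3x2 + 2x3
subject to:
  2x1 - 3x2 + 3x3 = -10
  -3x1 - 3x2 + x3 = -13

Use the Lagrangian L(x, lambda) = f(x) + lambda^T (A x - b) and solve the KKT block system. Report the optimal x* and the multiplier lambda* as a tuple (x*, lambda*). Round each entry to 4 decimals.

Form the Lagrangian:
  L(x, lambda) = (1/2) x^T Q x + c^T x + lambda^T (A x - b)
Stationarity (grad_x L = 0): Q x + c + A^T lambda = 0.
Primal feasibility: A x = b.

This gives the KKT block system:
  [ Q   A^T ] [ x     ]   [-c ]
  [ A    0  ] [ lambda ] = [ b ]

Solving the linear system:
  x*      = (1.2262, 2.5852, -1.5656)
  lambda* = (1.4356, 2.3462)
  f(x*)   = 18.8243

x* = (1.2262, 2.5852, -1.5656), lambda* = (1.4356, 2.3462)


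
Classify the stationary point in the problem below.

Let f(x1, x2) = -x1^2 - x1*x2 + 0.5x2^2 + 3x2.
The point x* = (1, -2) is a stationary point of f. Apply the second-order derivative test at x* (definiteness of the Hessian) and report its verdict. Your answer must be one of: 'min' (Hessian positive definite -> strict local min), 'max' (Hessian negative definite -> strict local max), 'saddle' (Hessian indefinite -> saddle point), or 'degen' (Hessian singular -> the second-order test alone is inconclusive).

Compute the Hessian H = grad^2 f:
  H = [[-2, -1], [-1, 1]]
Verify stationarity: grad f(x*) = H x* + g = (0, 0).
Eigenvalues of H: -2.3028, 1.3028.
Eigenvalues have mixed signs, so H is indefinite -> x* is a saddle point.

saddle


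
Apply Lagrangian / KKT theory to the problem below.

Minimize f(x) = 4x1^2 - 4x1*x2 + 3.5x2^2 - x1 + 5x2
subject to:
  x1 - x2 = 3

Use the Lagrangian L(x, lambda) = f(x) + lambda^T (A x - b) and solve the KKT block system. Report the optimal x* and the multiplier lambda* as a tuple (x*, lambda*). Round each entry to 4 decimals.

Form the Lagrangian:
  L(x, lambda) = (1/2) x^T Q x + c^T x + lambda^T (A x - b)
Stationarity (grad_x L = 0): Q x + c + A^T lambda = 0.
Primal feasibility: A x = b.

This gives the KKT block system:
  [ Q   A^T ] [ x     ]   [-c ]
  [ A    0  ] [ lambda ] = [ b ]

Solving the linear system:
  x*      = (0.7143, -2.2857)
  lambda* = (-13.8571)
  f(x*)   = 14.7143

x* = (0.7143, -2.2857), lambda* = (-13.8571)


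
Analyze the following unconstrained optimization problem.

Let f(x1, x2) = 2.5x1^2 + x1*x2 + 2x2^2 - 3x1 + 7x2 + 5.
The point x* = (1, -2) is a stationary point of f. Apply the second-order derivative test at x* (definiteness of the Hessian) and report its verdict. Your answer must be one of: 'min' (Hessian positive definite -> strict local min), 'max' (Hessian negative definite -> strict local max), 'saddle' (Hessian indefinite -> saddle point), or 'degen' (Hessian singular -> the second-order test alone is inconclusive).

Compute the Hessian H = grad^2 f:
  H = [[5, 1], [1, 4]]
Verify stationarity: grad f(x*) = H x* + g = (0, 0).
Eigenvalues of H: 3.382, 5.618.
Both eigenvalues > 0, so H is positive definite -> x* is a strict local min.

min


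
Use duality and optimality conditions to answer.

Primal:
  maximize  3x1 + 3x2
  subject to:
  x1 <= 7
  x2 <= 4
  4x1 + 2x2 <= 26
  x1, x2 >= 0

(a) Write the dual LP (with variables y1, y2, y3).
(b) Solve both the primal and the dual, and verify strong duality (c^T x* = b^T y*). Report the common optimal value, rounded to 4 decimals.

The standard primal-dual pair for 'max c^T x s.t. A x <= b, x >= 0' is:
  Dual:  min b^T y  s.t.  A^T y >= c,  y >= 0.

So the dual LP is:
  minimize  7y1 + 4y2 + 26y3
  subject to:
    y1 + 4y3 >= 3
    y2 + 2y3 >= 3
    y1, y2, y3 >= 0

Solving the primal: x* = (4.5, 4).
  primal value c^T x* = 25.5.
Solving the dual: y* = (0, 1.5, 0.75).
  dual value b^T y* = 25.5.
Strong duality: c^T x* = b^T y*. Confirmed.

25.5


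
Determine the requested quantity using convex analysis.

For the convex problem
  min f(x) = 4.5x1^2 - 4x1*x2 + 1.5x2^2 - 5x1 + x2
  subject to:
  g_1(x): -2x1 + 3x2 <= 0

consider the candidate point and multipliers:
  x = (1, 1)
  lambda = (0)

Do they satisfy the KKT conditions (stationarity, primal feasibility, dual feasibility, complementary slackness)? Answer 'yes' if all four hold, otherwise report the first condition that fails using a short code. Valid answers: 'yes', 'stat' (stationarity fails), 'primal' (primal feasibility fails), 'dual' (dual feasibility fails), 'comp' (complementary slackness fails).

Gradient of f: grad f(x) = Q x + c = (0, 0)
Constraint values g_i(x) = a_i^T x - b_i:
  g_1((1, 1)) = 1
Stationarity residual: grad f(x) + sum_i lambda_i a_i = (0, 0)
  -> stationarity OK
Primal feasibility (all g_i <= 0): FAILS
Dual feasibility (all lambda_i >= 0): OK
Complementary slackness (lambda_i * g_i(x) = 0 for all i): OK

Verdict: the first failing condition is primal_feasibility -> primal.

primal


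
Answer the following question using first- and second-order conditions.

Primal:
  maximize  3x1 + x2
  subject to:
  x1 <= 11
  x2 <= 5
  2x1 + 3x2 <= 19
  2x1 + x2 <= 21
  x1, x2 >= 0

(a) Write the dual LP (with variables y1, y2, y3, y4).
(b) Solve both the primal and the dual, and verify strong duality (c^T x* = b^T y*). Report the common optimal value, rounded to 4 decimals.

The standard primal-dual pair for 'max c^T x s.t. A x <= b, x >= 0' is:
  Dual:  min b^T y  s.t.  A^T y >= c,  y >= 0.

So the dual LP is:
  minimize  11y1 + 5y2 + 19y3 + 21y4
  subject to:
    y1 + 2y3 + 2y4 >= 3
    y2 + 3y3 + y4 >= 1
    y1, y2, y3, y4 >= 0

Solving the primal: x* = (9.5, 0).
  primal value c^T x* = 28.5.
Solving the dual: y* = (0, 0, 1.5, 0).
  dual value b^T y* = 28.5.
Strong duality: c^T x* = b^T y*. Confirmed.

28.5


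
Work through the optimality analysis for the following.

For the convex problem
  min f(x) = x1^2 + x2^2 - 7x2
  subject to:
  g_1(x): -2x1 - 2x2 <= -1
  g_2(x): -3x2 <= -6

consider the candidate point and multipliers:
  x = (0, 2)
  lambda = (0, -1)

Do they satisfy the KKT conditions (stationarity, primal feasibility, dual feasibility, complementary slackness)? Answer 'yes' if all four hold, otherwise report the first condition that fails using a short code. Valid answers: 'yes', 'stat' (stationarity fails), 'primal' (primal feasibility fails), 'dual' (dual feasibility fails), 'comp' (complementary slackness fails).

Gradient of f: grad f(x) = Q x + c = (0, -3)
Constraint values g_i(x) = a_i^T x - b_i:
  g_1((0, 2)) = -3
  g_2((0, 2)) = 0
Stationarity residual: grad f(x) + sum_i lambda_i a_i = (0, 0)
  -> stationarity OK
Primal feasibility (all g_i <= 0): OK
Dual feasibility (all lambda_i >= 0): FAILS
Complementary slackness (lambda_i * g_i(x) = 0 for all i): OK

Verdict: the first failing condition is dual_feasibility -> dual.

dual


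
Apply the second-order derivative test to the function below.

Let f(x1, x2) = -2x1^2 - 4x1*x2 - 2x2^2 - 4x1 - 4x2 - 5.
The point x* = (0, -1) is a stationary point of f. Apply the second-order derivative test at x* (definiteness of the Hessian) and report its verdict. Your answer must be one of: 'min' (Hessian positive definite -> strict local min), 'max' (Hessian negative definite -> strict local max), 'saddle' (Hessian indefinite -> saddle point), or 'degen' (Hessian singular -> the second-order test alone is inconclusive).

Compute the Hessian H = grad^2 f:
  H = [[-4, -4], [-4, -4]]
Verify stationarity: grad f(x*) = H x* + g = (0, 0).
Eigenvalues of H: -8, 0.
H has a zero eigenvalue (singular; negative semidefinite but not definite), so H is neither positive definite, negative definite, nor indefinite. The second-order test alone is inconclusive -> degen.
(Indeed, f is constant along the null direction of H through x*, so x* is not a strict local extremum.)

degen


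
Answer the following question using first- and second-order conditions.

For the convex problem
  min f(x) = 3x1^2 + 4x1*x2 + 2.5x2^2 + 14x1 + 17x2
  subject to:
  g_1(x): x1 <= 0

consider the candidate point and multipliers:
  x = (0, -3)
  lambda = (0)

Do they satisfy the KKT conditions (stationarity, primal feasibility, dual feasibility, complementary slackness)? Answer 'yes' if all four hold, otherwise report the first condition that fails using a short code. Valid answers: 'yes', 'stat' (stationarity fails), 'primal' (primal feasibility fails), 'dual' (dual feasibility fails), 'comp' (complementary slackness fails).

Gradient of f: grad f(x) = Q x + c = (2, 2)
Constraint values g_i(x) = a_i^T x - b_i:
  g_1((0, -3)) = 0
Stationarity residual: grad f(x) + sum_i lambda_i a_i = (2, 2)
  -> stationarity FAILS
Primal feasibility (all g_i <= 0): OK
Dual feasibility (all lambda_i >= 0): OK
Complementary slackness (lambda_i * g_i(x) = 0 for all i): OK

Verdict: the first failing condition is stationarity -> stat.

stat


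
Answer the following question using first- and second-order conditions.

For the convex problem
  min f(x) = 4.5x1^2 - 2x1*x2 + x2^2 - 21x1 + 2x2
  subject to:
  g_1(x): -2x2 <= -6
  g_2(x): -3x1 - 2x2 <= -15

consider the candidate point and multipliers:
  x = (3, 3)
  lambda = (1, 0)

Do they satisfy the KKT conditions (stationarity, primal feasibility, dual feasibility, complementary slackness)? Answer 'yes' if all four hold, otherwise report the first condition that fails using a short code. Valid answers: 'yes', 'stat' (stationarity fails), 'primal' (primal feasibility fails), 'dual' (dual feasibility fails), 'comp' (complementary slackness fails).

Gradient of f: grad f(x) = Q x + c = (0, 2)
Constraint values g_i(x) = a_i^T x - b_i:
  g_1((3, 3)) = 0
  g_2((3, 3)) = 0
Stationarity residual: grad f(x) + sum_i lambda_i a_i = (0, 0)
  -> stationarity OK
Primal feasibility (all g_i <= 0): OK
Dual feasibility (all lambda_i >= 0): OK
Complementary slackness (lambda_i * g_i(x) = 0 for all i): OK

Verdict: yes, KKT holds.

yes


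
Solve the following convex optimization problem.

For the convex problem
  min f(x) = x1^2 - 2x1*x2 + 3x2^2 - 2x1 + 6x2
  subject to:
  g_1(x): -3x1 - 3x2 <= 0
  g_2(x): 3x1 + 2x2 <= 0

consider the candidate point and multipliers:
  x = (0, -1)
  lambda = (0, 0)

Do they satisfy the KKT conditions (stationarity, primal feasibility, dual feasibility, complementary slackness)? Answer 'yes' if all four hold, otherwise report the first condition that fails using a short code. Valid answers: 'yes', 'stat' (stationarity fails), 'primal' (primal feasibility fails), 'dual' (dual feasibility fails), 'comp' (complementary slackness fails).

Gradient of f: grad f(x) = Q x + c = (0, 0)
Constraint values g_i(x) = a_i^T x - b_i:
  g_1((0, -1)) = 3
  g_2((0, -1)) = -2
Stationarity residual: grad f(x) + sum_i lambda_i a_i = (0, 0)
  -> stationarity OK
Primal feasibility (all g_i <= 0): FAILS
Dual feasibility (all lambda_i >= 0): OK
Complementary slackness (lambda_i * g_i(x) = 0 for all i): OK

Verdict: the first failing condition is primal_feasibility -> primal.

primal


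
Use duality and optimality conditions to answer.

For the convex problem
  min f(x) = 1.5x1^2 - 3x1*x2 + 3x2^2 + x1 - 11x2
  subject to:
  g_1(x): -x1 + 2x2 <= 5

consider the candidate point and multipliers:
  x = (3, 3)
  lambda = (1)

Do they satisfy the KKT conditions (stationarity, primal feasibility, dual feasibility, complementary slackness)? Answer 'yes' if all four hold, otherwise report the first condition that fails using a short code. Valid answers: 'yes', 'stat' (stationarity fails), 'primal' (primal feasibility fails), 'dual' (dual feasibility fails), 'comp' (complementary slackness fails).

Gradient of f: grad f(x) = Q x + c = (1, -2)
Constraint values g_i(x) = a_i^T x - b_i:
  g_1((3, 3)) = -2
Stationarity residual: grad f(x) + sum_i lambda_i a_i = (0, 0)
  -> stationarity OK
Primal feasibility (all g_i <= 0): OK
Dual feasibility (all lambda_i >= 0): OK
Complementary slackness (lambda_i * g_i(x) = 0 for all i): FAILS

Verdict: the first failing condition is complementary_slackness -> comp.

comp


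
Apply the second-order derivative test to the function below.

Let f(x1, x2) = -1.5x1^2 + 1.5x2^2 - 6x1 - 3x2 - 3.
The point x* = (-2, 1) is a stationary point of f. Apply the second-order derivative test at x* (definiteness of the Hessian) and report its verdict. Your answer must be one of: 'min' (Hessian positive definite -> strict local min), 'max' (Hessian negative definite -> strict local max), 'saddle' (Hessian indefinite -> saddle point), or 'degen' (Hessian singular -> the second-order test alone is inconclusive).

Compute the Hessian H = grad^2 f:
  H = [[-3, 0], [0, 3]]
Verify stationarity: grad f(x*) = H x* + g = (0, 0).
Eigenvalues of H: -3, 3.
Eigenvalues have mixed signs, so H is indefinite -> x* is a saddle point.

saddle


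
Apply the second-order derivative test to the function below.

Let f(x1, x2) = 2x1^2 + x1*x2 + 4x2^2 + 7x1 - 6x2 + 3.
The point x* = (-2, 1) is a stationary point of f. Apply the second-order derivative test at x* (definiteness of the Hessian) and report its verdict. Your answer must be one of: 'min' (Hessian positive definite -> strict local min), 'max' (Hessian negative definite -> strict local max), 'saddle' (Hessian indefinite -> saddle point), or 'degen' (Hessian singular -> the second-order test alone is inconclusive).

Compute the Hessian H = grad^2 f:
  H = [[4, 1], [1, 8]]
Verify stationarity: grad f(x*) = H x* + g = (0, 0).
Eigenvalues of H: 3.7639, 8.2361.
Both eigenvalues > 0, so H is positive definite -> x* is a strict local min.

min


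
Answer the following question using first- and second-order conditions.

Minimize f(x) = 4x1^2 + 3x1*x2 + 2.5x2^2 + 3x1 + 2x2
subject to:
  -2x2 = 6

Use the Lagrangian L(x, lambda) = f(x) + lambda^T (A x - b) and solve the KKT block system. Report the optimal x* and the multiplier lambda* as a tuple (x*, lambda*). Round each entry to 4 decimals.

Form the Lagrangian:
  L(x, lambda) = (1/2) x^T Q x + c^T x + lambda^T (A x - b)
Stationarity (grad_x L = 0): Q x + c + A^T lambda = 0.
Primal feasibility: A x = b.

This gives the KKT block system:
  [ Q   A^T ] [ x     ]   [-c ]
  [ A    0  ] [ lambda ] = [ b ]

Solving the linear system:
  x*      = (0.75, -3)
  lambda* = (-5.375)
  f(x*)   = 14.25

x* = (0.75, -3), lambda* = (-5.375)


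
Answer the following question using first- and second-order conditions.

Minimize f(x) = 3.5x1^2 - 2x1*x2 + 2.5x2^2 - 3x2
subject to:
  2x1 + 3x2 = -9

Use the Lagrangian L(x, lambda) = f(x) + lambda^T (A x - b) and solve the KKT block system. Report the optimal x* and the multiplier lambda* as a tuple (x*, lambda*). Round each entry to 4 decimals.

Form the Lagrangian:
  L(x, lambda) = (1/2) x^T Q x + c^T x + lambda^T (A x - b)
Stationarity (grad_x L = 0): Q x + c + A^T lambda = 0.
Primal feasibility: A x = b.

This gives the KKT block system:
  [ Q   A^T ] [ x     ]   [-c ]
  [ A    0  ] [ lambda ] = [ b ]

Solving the linear system:
  x*      = (-1.514, -1.9907)
  lambda* = (3.3084)
  f(x*)   = 17.8738

x* = (-1.514, -1.9907), lambda* = (3.3084)


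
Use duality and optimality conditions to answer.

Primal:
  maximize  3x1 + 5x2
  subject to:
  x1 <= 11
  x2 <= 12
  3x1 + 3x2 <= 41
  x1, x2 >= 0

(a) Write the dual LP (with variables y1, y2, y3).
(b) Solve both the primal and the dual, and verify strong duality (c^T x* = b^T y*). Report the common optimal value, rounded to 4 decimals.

The standard primal-dual pair for 'max c^T x s.t. A x <= b, x >= 0' is:
  Dual:  min b^T y  s.t.  A^T y >= c,  y >= 0.

So the dual LP is:
  minimize  11y1 + 12y2 + 41y3
  subject to:
    y1 + 3y3 >= 3
    y2 + 3y3 >= 5
    y1, y2, y3 >= 0

Solving the primal: x* = (1.6667, 12).
  primal value c^T x* = 65.
Solving the dual: y* = (0, 2, 1).
  dual value b^T y* = 65.
Strong duality: c^T x* = b^T y*. Confirmed.

65


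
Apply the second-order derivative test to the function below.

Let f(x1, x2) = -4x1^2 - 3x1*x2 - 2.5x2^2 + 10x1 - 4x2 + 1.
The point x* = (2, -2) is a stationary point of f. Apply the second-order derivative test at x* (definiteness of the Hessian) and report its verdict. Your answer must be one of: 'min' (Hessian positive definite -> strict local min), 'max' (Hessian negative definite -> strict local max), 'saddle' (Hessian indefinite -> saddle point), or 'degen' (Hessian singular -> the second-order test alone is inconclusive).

Compute the Hessian H = grad^2 f:
  H = [[-8, -3], [-3, -5]]
Verify stationarity: grad f(x*) = H x* + g = (0, 0).
Eigenvalues of H: -9.8541, -3.1459.
Both eigenvalues < 0, so H is negative definite -> x* is a strict local max.

max


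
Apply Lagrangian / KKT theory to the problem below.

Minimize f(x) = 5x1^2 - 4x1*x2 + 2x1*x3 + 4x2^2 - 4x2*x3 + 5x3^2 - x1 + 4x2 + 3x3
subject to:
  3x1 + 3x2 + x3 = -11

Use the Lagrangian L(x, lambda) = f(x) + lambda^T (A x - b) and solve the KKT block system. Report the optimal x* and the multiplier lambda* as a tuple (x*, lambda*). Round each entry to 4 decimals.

Form the Lagrangian:
  L(x, lambda) = (1/2) x^T Q x + c^T x + lambda^T (A x - b)
Stationarity (grad_x L = 0): Q x + c + A^T lambda = 0.
Primal feasibility: A x = b.

This gives the KKT block system:
  [ Q   A^T ] [ x     ]   [-c ]
  [ A    0  ] [ lambda ] = [ b ]

Solving the linear system:
  x*      = (-1.0599, -2.2254, -1.1444)
  lambda* = (1.662)
  f(x*)   = 3.5035

x* = (-1.0599, -2.2254, -1.1444), lambda* = (1.662)


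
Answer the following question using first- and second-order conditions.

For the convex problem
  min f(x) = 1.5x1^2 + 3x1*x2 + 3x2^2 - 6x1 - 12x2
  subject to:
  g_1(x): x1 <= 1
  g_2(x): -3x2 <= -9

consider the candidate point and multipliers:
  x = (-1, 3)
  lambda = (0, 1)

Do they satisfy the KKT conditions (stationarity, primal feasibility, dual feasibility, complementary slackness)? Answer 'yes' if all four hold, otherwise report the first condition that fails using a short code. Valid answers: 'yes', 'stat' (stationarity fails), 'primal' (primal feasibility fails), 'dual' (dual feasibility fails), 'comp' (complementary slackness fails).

Gradient of f: grad f(x) = Q x + c = (0, 3)
Constraint values g_i(x) = a_i^T x - b_i:
  g_1((-1, 3)) = -2
  g_2((-1, 3)) = 0
Stationarity residual: grad f(x) + sum_i lambda_i a_i = (0, 0)
  -> stationarity OK
Primal feasibility (all g_i <= 0): OK
Dual feasibility (all lambda_i >= 0): OK
Complementary slackness (lambda_i * g_i(x) = 0 for all i): OK

Verdict: yes, KKT holds.

yes


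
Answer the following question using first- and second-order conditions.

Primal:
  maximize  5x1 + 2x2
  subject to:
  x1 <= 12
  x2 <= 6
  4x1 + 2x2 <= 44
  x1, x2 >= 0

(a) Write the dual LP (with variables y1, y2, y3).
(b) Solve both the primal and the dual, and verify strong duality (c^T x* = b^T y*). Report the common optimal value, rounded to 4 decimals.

The standard primal-dual pair for 'max c^T x s.t. A x <= b, x >= 0' is:
  Dual:  min b^T y  s.t.  A^T y >= c,  y >= 0.

So the dual LP is:
  minimize  12y1 + 6y2 + 44y3
  subject to:
    y1 + 4y3 >= 5
    y2 + 2y3 >= 2
    y1, y2, y3 >= 0

Solving the primal: x* = (11, 0).
  primal value c^T x* = 55.
Solving the dual: y* = (0, 0, 1.25).
  dual value b^T y* = 55.
Strong duality: c^T x* = b^T y*. Confirmed.

55


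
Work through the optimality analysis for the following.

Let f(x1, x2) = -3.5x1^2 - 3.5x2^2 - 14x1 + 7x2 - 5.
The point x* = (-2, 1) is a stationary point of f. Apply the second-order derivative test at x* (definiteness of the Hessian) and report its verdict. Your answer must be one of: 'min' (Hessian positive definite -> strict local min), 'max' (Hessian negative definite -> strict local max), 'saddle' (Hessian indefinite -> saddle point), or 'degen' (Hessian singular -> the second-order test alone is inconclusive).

Compute the Hessian H = grad^2 f:
  H = [[-7, 0], [0, -7]]
Verify stationarity: grad f(x*) = H x* + g = (0, 0).
Eigenvalues of H: -7, -7.
Both eigenvalues < 0, so H is negative definite -> x* is a strict local max.

max


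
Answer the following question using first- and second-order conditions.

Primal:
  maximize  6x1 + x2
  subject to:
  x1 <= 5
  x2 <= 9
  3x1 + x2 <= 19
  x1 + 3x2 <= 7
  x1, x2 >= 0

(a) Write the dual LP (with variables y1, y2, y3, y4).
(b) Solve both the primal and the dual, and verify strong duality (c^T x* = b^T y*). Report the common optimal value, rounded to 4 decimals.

The standard primal-dual pair for 'max c^T x s.t. A x <= b, x >= 0' is:
  Dual:  min b^T y  s.t.  A^T y >= c,  y >= 0.

So the dual LP is:
  minimize  5y1 + 9y2 + 19y3 + 7y4
  subject to:
    y1 + 3y3 + y4 >= 6
    y2 + y3 + 3y4 >= 1
    y1, y2, y3, y4 >= 0

Solving the primal: x* = (5, 0.6667).
  primal value c^T x* = 30.6667.
Solving the dual: y* = (5.6667, 0, 0, 0.3333).
  dual value b^T y* = 30.6667.
Strong duality: c^T x* = b^T y*. Confirmed.

30.6667


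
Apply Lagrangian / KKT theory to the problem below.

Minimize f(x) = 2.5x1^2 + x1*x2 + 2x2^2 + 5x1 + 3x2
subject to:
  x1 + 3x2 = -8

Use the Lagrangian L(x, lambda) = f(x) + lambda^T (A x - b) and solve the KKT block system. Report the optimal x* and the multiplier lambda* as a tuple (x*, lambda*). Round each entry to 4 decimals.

Form the Lagrangian:
  L(x, lambda) = (1/2) x^T Q x + c^T x + lambda^T (A x - b)
Stationarity (grad_x L = 0): Q x + c + A^T lambda = 0.
Primal feasibility: A x = b.

This gives the KKT block system:
  [ Q   A^T ] [ x     ]   [-c ]
  [ A    0  ] [ lambda ] = [ b ]

Solving the linear system:
  x*      = (-1.0233, -2.3256)
  lambda* = (2.4419)
  f(x*)   = 3.7209

x* = (-1.0233, -2.3256), lambda* = (2.4419)


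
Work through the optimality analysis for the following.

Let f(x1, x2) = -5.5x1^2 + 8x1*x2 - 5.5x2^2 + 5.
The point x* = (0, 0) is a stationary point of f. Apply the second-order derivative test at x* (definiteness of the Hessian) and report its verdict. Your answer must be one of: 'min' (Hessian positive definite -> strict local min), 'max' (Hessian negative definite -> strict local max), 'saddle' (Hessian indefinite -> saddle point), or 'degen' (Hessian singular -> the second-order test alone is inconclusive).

Compute the Hessian H = grad^2 f:
  H = [[-11, 8], [8, -11]]
Verify stationarity: grad f(x*) = H x* + g = (0, 0).
Eigenvalues of H: -19, -3.
Both eigenvalues < 0, so H is negative definite -> x* is a strict local max.

max


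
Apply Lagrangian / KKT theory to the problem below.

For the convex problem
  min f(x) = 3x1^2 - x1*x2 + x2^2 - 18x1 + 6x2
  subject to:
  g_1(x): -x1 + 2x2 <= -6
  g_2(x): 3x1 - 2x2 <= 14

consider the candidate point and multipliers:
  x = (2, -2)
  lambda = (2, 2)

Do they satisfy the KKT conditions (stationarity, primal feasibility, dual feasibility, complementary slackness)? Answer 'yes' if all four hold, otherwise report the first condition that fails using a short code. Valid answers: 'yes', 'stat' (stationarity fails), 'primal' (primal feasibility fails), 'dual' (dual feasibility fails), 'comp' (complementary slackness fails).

Gradient of f: grad f(x) = Q x + c = (-4, 0)
Constraint values g_i(x) = a_i^T x - b_i:
  g_1((2, -2)) = 0
  g_2((2, -2)) = -4
Stationarity residual: grad f(x) + sum_i lambda_i a_i = (0, 0)
  -> stationarity OK
Primal feasibility (all g_i <= 0): OK
Dual feasibility (all lambda_i >= 0): OK
Complementary slackness (lambda_i * g_i(x) = 0 for all i): FAILS

Verdict: the first failing condition is complementary_slackness -> comp.

comp


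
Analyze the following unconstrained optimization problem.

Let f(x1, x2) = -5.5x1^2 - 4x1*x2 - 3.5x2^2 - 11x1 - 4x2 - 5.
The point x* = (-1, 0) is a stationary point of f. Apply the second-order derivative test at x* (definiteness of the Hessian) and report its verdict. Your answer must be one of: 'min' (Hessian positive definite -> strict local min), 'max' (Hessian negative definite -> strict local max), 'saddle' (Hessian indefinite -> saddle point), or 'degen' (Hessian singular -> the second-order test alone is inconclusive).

Compute the Hessian H = grad^2 f:
  H = [[-11, -4], [-4, -7]]
Verify stationarity: grad f(x*) = H x* + g = (0, 0).
Eigenvalues of H: -13.4721, -4.5279.
Both eigenvalues < 0, so H is negative definite -> x* is a strict local max.

max


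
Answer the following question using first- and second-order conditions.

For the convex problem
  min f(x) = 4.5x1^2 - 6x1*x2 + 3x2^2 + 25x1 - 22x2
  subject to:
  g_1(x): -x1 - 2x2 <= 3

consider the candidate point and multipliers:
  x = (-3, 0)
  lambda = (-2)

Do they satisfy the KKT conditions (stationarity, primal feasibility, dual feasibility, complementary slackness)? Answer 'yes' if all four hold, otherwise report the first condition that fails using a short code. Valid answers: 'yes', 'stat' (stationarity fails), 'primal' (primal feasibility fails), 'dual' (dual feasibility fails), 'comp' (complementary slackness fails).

Gradient of f: grad f(x) = Q x + c = (-2, -4)
Constraint values g_i(x) = a_i^T x - b_i:
  g_1((-3, 0)) = 0
Stationarity residual: grad f(x) + sum_i lambda_i a_i = (0, 0)
  -> stationarity OK
Primal feasibility (all g_i <= 0): OK
Dual feasibility (all lambda_i >= 0): FAILS
Complementary slackness (lambda_i * g_i(x) = 0 for all i): OK

Verdict: the first failing condition is dual_feasibility -> dual.

dual


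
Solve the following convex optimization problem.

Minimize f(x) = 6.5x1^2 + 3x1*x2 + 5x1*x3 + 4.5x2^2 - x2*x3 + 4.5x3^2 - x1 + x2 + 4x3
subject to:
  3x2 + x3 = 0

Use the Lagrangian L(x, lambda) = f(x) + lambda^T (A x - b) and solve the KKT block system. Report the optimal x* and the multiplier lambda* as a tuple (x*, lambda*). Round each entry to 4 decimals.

Form the Lagrangian:
  L(x, lambda) = (1/2) x^T Q x + c^T x + lambda^T (A x - b)
Stationarity (grad_x L = 0): Q x + c + A^T lambda = 0.
Primal feasibility: A x = b.

This gives the KKT block system:
  [ Q   A^T ] [ x     ]   [-c ]
  [ A    0  ] [ lambda ] = [ b ]

Solving the linear system:
  x*      = (0.2065, 0.1404, -0.4212)
  lambda* = (-1.1014)
  f(x*)   = -0.8755

x* = (0.2065, 0.1404, -0.4212), lambda* = (-1.1014)
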